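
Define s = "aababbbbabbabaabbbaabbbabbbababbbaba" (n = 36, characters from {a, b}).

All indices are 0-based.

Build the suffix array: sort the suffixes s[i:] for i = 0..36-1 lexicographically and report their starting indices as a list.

rank | idx | suffix
   0 |  35 | a
   1 |   0 | aababbbbabbabaabbbaabbbabbbababbbaba
   2 |  13 | aabbbaabbbabbbababbbaba
   3 |  18 | aabbbabbbababbbaba
   4 |  33 | aba
   5 |  11 | abaabbbaabbbabbbababbbaba
   6 |  27 | ababbbaba
   7 |   1 | ababbbbabbabaabbbaabbbabbbababbbaba
   8 |   8 | abbabaabbbaabbbabbbababbbaba
   9 |  14 | abbbaabbbabbbababbbaba
  10 |  29 | abbbaba
  11 |  23 | abbbababbbaba
  12 |  19 | abbbabbbababbbaba
  13 |   3 | abbbbabbabaabbbaabbbabbbababbbaba
  14 |  34 | ba
  15 |  12 | baabbbaabbbabbbababbbaba
  16 |  17 | baabbbabbbababbbaba
  17 |  32 | baba
  18 |  10 | babaabbbaabbbabbbababbbaba
  19 |  26 | bababbbaba
  20 |   7 | babbabaabbbaabbbabbbababbbaba
  21 |  28 | babbbaba
  22 |  22 | babbbababbbaba
  23 |   2 | babbbbabbabaabbbaabbbabbbababbbaba
  24 |  16 | bbaabbbabbbababbbaba
  25 |  31 | bbaba
  26 |   9 | bbabaabbbaabbbabbbababbbaba
  27 |  25 | bbababbbaba
  28 |   6 | bbabbabaabbbaabbbabbbababbbaba
  29 |  21 | bbabbbababbbaba
  30 |  15 | bbbaabbbabbbababbbaba
  31 |  30 | bbbaba
  32 |  24 | bbbababbbaba
  33 |   5 | bbbabbabaabbbaabbbabbbababbbaba
  34 |  20 | bbbabbbababbbaba
  35 |   4 | bbbbabbabaabbbaabbbabbbababbbaba

[35, 0, 13, 18, 33, 11, 27, 1, 8, 14, 29, 23, 19, 3, 34, 12, 17, 32, 10, 26, 7, 28, 22, 2, 16, 31, 9, 25, 6, 21, 15, 30, 24, 5, 20, 4]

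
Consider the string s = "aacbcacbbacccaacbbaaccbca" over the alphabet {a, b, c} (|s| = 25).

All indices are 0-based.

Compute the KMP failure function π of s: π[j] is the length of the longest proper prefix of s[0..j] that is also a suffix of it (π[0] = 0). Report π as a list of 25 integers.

π[0] = 0
j=1 s[j]='a': π[1]=1 (border 'a')
j=2 s[j]='c': k: 1→0; π[2]=0 (border '')
j=3 s[j]='b': π[3]=0 (border '')
j=4 s[j]='c': π[4]=0 (border '')
j=5 s[j]='a': π[5]=1 (border 'a')
j=6 s[j]='c': k: 1→0; π[6]=0 (border '')
j=7 s[j]='b': π[7]=0 (border '')
j=8 s[j]='b': π[8]=0 (border '')
j=9 s[j]='a': π[9]=1 (border 'a')
j=10 s[j]='c': k: 1→0; π[10]=0 (border '')
j=11 s[j]='c': π[11]=0 (border '')
j=12 s[j]='c': π[12]=0 (border '')
j=13 s[j]='a': π[13]=1 (border 'a')
j=14 s[j]='a': π[14]=2 (border 'aa')
j=15 s[j]='c': π[15]=3 (border 'aac')
j=16 s[j]='b': π[16]=4 (border 'aacb')
j=17 s[j]='b': k: 4→0; π[17]=0 (border '')
j=18 s[j]='a': π[18]=1 (border 'a')
j=19 s[j]='a': π[19]=2 (border 'aa')
j=20 s[j]='c': π[20]=3 (border 'aac')
j=21 s[j]='c': k: 3→0; π[21]=0 (border '')
j=22 s[j]='b': π[22]=0 (border '')
j=23 s[j]='c': π[23]=0 (border '')
j=24 s[j]='a': π[24]=1 (border 'a')

[0, 1, 0, 0, 0, 1, 0, 0, 0, 1, 0, 0, 0, 1, 2, 3, 4, 0, 1, 2, 3, 0, 0, 0, 1]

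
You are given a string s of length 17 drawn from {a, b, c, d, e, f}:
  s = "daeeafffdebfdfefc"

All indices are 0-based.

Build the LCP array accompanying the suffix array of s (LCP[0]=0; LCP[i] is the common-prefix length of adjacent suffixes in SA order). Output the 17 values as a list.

[0, 1, 0, 0, 0, 1, 1, 0, 1, 1, 1, 0, 1, 2, 1, 1, 2]

rank→(start, suffix):
  0 → (1, 'aeeafffdebfdfefc')
  1 → (4, 'afffdebfdfefc')
  2 → (10, 'bfdfefc')
  3 → (16, 'c')
  4 → (0, 'daeeafffdebfdfefc')
  5 → (8, 'debfdfefc')
  6 → (12, 'dfefc')
  7 → (3, 'eafffdebfdfefc')
  8 → (9, 'ebfdfefc')
  9 → (2, 'eeafffdebfdfefc')
  10 → (14, 'efc')
  11 → (15, 'fc')
  12 → (7, 'fdebfdfefc')
  13 → (11, 'fdfefc')
  14 → (13, 'fefc')
  15 → (6, 'ffdebfdfefc')
  16 → (5, 'fffdebfdfefc')

SA = [1, 4, 10, 16, 0, 8, 12, 3, 9, 2, 14, 15, 7, 11, 13, 6, 5]
rank  pair      lcp
   1  s[1:],s[4:]  1  'a'
   2  s[4:],s[10:]  0  ''
   3  s[10:],s[16:]  0  ''
   4  s[16:],s[0:]  0  ''
   5  s[0:],s[8:]  1  'd'
   6  s[8:],s[12:]  1  'd'
   7  s[12:],s[3:]  0  ''
   8  s[3:],s[9:]  1  'e'
   9  s[9:],s[2:]  1  'e'
  10  s[2:],s[14:]  1  'e'
  11  s[14:],s[15:]  0  ''
  12  s[15:],s[7:]  1  'f'
  13  s[7:],s[11:]  2  'fd'
  14  s[11:],s[13:]  1  'f'
  15  s[13:],s[6:]  1  'f'
  16  s[6:],s[5:]  2  'ff'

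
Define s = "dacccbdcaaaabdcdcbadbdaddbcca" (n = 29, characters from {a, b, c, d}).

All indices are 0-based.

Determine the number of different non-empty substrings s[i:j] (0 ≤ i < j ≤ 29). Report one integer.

rank | idx | suffix
   0 |  28 | a
   1 |   8 | aaaabdcdcbadbdaddbcca
   2 |   9 | aaabdcdcbadbdaddbcca
   3 |  10 | aabdcdcbadbdaddbcca
   4 |  11 | abdcdcbadbdaddbcca
   5 |   1 | acccbdcaaaabdcdcbadbdaddbcca
   6 |  18 | adbdaddbcca
   7 |  22 | addbcca
   8 |  17 | badbdaddbcca
   9 |  25 | bcca
  10 |  20 | bdaddbcca
  11 |   5 | bdcaaaabdcdcbadbdaddbcca
  12 |  12 | bdcdcbadbdaddbcca
  13 |  27 | ca
  14 |   7 | caaaabdcdcbadbdaddbcca
  15 |  16 | cbadbdaddbcca
  16 |   4 | cbdcaaaabdcdcbadbdaddbcca
  17 |  26 | cca
  18 |   3 | ccbdcaaaabdcdcbadbdaddbcca
  19 |   2 | cccbdcaaaabdcdcbadbdaddbcca
  20 |  14 | cdcbadbdaddbcca
  21 |   0 | dacccbdcaaaabdcdcbadbdaddbcca
  22 |  21 | daddbcca
  23 |  24 | dbcca
  24 |  19 | dbdaddbcca
  25 |   6 | dcaaaabdcdcbadbdaddbcca
  26 |  15 | dcbadbdaddbcca
  27 |  13 | dcdcbadbdaddbcca
  28 |  23 | ddbcca

SA = [28, 8, 9, 10, 11, 1, 18, 22, 17, 25, 20, 5, 12, 27, 7, 16, 4, 26, 3, 2, 14, 0, 21, 24, 19, 6, 15, 13, 23]
[i] adj suffixes → lcp
  [1] 28/8 → 1 ('a')
  [2] 8/9 → 3 ('aaa')
  [3] 9/10 → 2 ('aa')
  [4] 10/11 → 1 ('a')
  [5] 11/1 → 1 ('a')
  [6] 1/18 → 1 ('a')
  [7] 18/22 → 2 ('ad')
  [8] 22/17 → 0 ('')
  [9] 17/25 → 1 ('b')
  [10] 25/20 → 1 ('b')
  [11] 20/5 → 2 ('bd')
  [12] 5/12 → 3 ('bdc')
  [13] 12/27 → 0 ('')
  [14] 27/7 → 2 ('ca')
  [15] 7/16 → 1 ('c')
  [16] 16/4 → 2 ('cb')
  [17] 4/26 → 1 ('c')
  [18] 26/3 → 2 ('cc')
  [19] 3/2 → 2 ('cc')
  [20] 2/14 → 1 ('c')
  [21] 14/0 → 0 ('')
  [22] 0/21 → 2 ('da')
  [23] 21/24 → 1 ('d')
  [24] 24/19 → 2 ('db')
  [25] 19/6 → 1 ('d')
  [26] 6/15 → 2 ('dc')
  [27] 15/13 → 2 ('dc')
  [28] 13/23 → 1 ('d')

n(n+1)/2 = 29·30/2 = 435
Σ LCP = 0 + 1 + 3 + 2 + 1 + 1 + 1 + 2 + 0 + 1 + 1 + 2 + 3 + 0 + 2 + 1 + 2 + 1 + 2 + 2 + 1 + 0 + 2 + 1 + 2 + 1 + 2 + 2 + 1 = 40
distinct = 435 − 40 = 395

395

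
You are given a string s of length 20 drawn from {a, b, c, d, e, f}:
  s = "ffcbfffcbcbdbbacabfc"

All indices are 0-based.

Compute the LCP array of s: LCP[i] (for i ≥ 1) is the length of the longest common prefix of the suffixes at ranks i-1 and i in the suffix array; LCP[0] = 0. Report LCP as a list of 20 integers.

rank→(start, suffix):
  0 → (16, 'abfc')
  1 → (14, 'acabfc')
  2 → (13, 'bacabfc')
  3 → (12, 'bbacabfc')
  4 → (8, 'bcbdbbacabfc')
  5 → (10, 'bdbbacabfc')
  6 → (17, 'bfc')
  7 → (3, 'bfffcbcbdbbacabfc')
  8 → (19, 'c')
  9 → (15, 'cabfc')
  10 → (7, 'cbcbdbbacabfc')
  11 → (9, 'cbdbbacabfc')
  12 → (2, 'cbfffcbcbdbbacabfc')
  13 → (11, 'dbbacabfc')
  14 → (18, 'fc')
  15 → (6, 'fcbcbdbbacabfc')
  16 → (1, 'fcbfffcbcbdbbacabfc')
  17 → (5, 'ffcbcbdbbacabfc')
  18 → (0, 'ffcbfffcbcbdbbacabfc')
  19 → (4, 'fffcbcbdbbacabfc')

SA = [16, 14, 13, 12, 8, 10, 17, 3, 19, 15, 7, 9, 2, 11, 18, 6, 1, 5, 0, 4]
i: (SA[i-1],SA[i]) lcp shared
  1: (16,14) 1 'a'
  2: (14,13) 0 ''
  3: (13,12) 1 'b'
  4: (12,8) 1 'b'
  5: (8,10) 1 'b'
  6: (10,17) 1 'b'
  7: (17,3) 2 'bf'
  8: (3,19) 0 ''
  9: (19,15) 1 'c'
  10: (15,7) 1 'c'
  11: (7,9) 2 'cb'
  12: (9,2) 2 'cb'
  13: (2,11) 0 ''
  14: (11,18) 0 ''
  15: (18,6) 2 'fc'
  16: (6,1) 3 'fcb'
  17: (1,5) 1 'f'
  18: (5,0) 4 'ffcb'
  19: (0,4) 2 'ff'

[0, 1, 0, 1, 1, 1, 1, 2, 0, 1, 1, 2, 2, 0, 0, 2, 3, 1, 4, 2]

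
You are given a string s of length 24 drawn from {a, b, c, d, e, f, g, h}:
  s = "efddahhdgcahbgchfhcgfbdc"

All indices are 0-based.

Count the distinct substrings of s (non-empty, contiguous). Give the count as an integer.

282

rank | idx | suffix
   0 |  10 | ahbgchfhcgfbdc
   1 |   4 | ahhdgcahbgchfhcgfbdc
   2 |  21 | bdc
   3 |  12 | bgchfhcgfbdc
   4 |  23 | c
   5 |   9 | cahbgchfhcgfbdc
   6 |  18 | cgfbdc
   7 |  14 | chfhcgfbdc
   8 |   3 | dahhdgcahbgchfhcgfbdc
   9 |  22 | dc
  10 |   2 | ddahhdgcahbgchfhcgfbdc
  11 |   7 | dgcahbgchfhcgfbdc
  12 |   0 | efddahhdgcahbgchfhcgfbdc
  13 |  20 | fbdc
  14 |   1 | fddahhdgcahbgchfhcgfbdc
  15 |  16 | fhcgfbdc
  16 |   8 | gcahbgchfhcgfbdc
  17 |  13 | gchfhcgfbdc
  18 |  19 | gfbdc
  19 |  11 | hbgchfhcgfbdc
  20 |  17 | hcgfbdc
  21 |   6 | hdgcahbgchfhcgfbdc
  22 |  15 | hfhcgfbdc
  23 |   5 | hhdgcahbgchfhcgfbdc

SA = [10, 4, 21, 12, 23, 9, 18, 14, 3, 22, 2, 7, 0, 20, 1, 16, 8, 13, 19, 11, 17, 6, 15, 5]
[i] adj suffixes → lcp
  [1] 10/4 → 2 ('ah')
  [2] 4/21 → 0 ('')
  [3] 21/12 → 1 ('b')
  [4] 12/23 → 0 ('')
  [5] 23/9 → 1 ('c')
  [6] 9/18 → 1 ('c')
  [7] 18/14 → 1 ('c')
  [8] 14/3 → 0 ('')
  [9] 3/22 → 1 ('d')
  [10] 22/2 → 1 ('d')
  [11] 2/7 → 1 ('d')
  [12] 7/0 → 0 ('')
  [13] 0/20 → 0 ('')
  [14] 20/1 → 1 ('f')
  [15] 1/16 → 1 ('f')
  [16] 16/8 → 0 ('')
  [17] 8/13 → 2 ('gc')
  [18] 13/19 → 1 ('g')
  [19] 19/11 → 0 ('')
  [20] 11/17 → 1 ('h')
  [21] 17/6 → 1 ('h')
  [22] 6/15 → 1 ('h')
  [23] 15/5 → 1 ('h')

n(n+1)/2 = 24·25/2 = 300
Σ LCP = 0 + 2 + 0 + 1 + 0 + 1 + 1 + 1 + 0 + 1 + 1 + 1 + 0 + 0 + 1 + 1 + 0 + 2 + 1 + 0 + 1 + 1 + 1 + 1 = 18
distinct = 300 − 18 = 282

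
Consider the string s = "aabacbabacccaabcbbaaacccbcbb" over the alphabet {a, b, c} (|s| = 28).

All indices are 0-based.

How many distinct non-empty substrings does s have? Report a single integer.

rank | idx | suffix
   0 |  18 | aaacccbcbb
   1 |   0 | aabacbabacccaabcbbaaacccbcbb
   2 |  12 | aabcbbaaacccbcbb
   3 |  19 | aacccbcbb
   4 |   1 | abacbabacccaabcbbaaacccbcbb
   5 |   6 | abacccaabcbbaaacccbcbb
   6 |  13 | abcbbaaacccbcbb
   7 |   3 | acbabacccaabcbbaaacccbcbb
   8 |   8 | acccaabcbbaaacccbcbb
   9 |  20 | acccbcbb
  10 |  27 | b
  11 |  17 | baaacccbcbb
  12 |   5 | babacccaabcbbaaacccbcbb
  13 |   2 | bacbabacccaabcbbaaacccbcbb
  14 |   7 | bacccaabcbbaaacccbcbb
  15 |  26 | bb
  16 |  16 | bbaaacccbcbb
  17 |  24 | bcbb
  18 |  14 | bcbbaaacccbcbb
  19 |  11 | caabcbbaaacccbcbb
  20 |   4 | cbabacccaabcbbaaacccbcbb
  21 |  25 | cbb
  22 |  15 | cbbaaacccbcbb
  23 |  23 | cbcbb
  24 |  10 | ccaabcbbaaacccbcbb
  25 |  22 | ccbcbb
  26 |   9 | cccaabcbbaaacccbcbb
  27 |  21 | cccbcbb

SA = [18, 0, 12, 19, 1, 6, 13, 3, 8, 20, 27, 17, 5, 2, 7, 26, 16, 24, 14, 11, 4, 25, 15, 23, 10, 22, 9, 21]
i: (SA[i-1],SA[i]) lcp shared
  1: (18,0) 2 'aa'
  2: (0,12) 3 'aab'
  3: (12,19) 2 'aa'
  4: (19,1) 1 'a'
  5: (1,6) 4 'abac'
  6: (6,13) 2 'ab'
  7: (13,3) 1 'a'
  8: (3,8) 2 'ac'
  9: (8,20) 4 'accc'
  10: (20,27) 0 ''
  11: (27,17) 1 'b'
  12: (17,5) 2 'ba'
  13: (5,2) 2 'ba'
  14: (2,7) 3 'bac'
  15: (7,26) 1 'b'
  16: (26,16) 2 'bb'
  17: (16,24) 1 'b'
  18: (24,14) 4 'bcbb'
  19: (14,11) 0 ''
  20: (11,4) 1 'c'
  21: (4,25) 2 'cb'
  22: (25,15) 3 'cbb'
  23: (15,23) 2 'cb'
  24: (23,10) 1 'c'
  25: (10,22) 2 'cc'
  26: (22,9) 2 'cc'
  27: (9,21) 3 'ccc'

n(n+1)/2 = 28·29/2 = 406
Σ LCP = 0 + 2 + 3 + 2 + 1 + 4 + 2 + 1 + 2 + 4 + 0 + 1 + 2 + 2 + 3 + 1 + 2 + 1 + 4 + 0 + 1 + 2 + 3 + 2 + 1 + 2 + 2 + 3 = 53
distinct = 406 − 53 = 353

353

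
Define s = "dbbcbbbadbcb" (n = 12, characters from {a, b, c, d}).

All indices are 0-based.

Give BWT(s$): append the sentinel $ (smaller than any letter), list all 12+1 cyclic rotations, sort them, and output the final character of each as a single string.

bbcbbcddbbb$a

rank  rotation       last
    0  $dbbcbbbadbcb  b
    1  adbcb$dbbcbbb  b
    2  b$dbbcbbbadbc  c
    3  badbcb$dbbcbb  b
    4  bbadbcb$dbbcb  b
    5  bbbadbcb$dbbc  c
    6  bbcbbbadbcb$d  d
    7  bcb$dbbcbbbad  d
    8  bcbbbadbcb$db  b
    9  cb$dbbcbbbadb  b
   10  cbbbadbcb$dbb  b
   11  dbbcbbbadbcb$  $
   12  dbcb$dbbcbbba  a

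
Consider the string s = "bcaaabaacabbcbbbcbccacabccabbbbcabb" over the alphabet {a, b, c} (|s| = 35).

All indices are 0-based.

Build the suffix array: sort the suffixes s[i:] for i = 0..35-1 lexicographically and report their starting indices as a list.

[2, 3, 6, 4, 32, 26, 9, 22, 7, 20, 34, 5, 33, 27, 28, 13, 29, 10, 14, 0, 30, 11, 15, 23, 17, 1, 31, 25, 8, 21, 19, 12, 16, 24, 18]

rank | idx | suffix
   0 |   2 | aaabaacabbcbbbcbccacabccabbbbcabb
   1 |   3 | aabaacabbcbbbcbccacabccabbbbcabb
   2 |   6 | aacabbcbbbcbccacabccabbbbcabb
   3 |   4 | abaacabbcbbbcbccacabccabbbbcabb
   4 |  32 | abb
   5 |  26 | abbbbcabb
   6 |   9 | abbcbbbcbccacabccabbbbcabb
   7 |  22 | abccabbbbcabb
   8 |   7 | acabbcbbbcbccacabccabbbbcabb
   9 |  20 | acabccabbbbcabb
  10 |  34 | b
  11 |   5 | baacabbcbbbcbccacabccabbbbcabb
  12 |  33 | bb
  13 |  27 | bbbbcabb
  14 |  28 | bbbcabb
  15 |  13 | bbbcbccacabccabbbbcabb
  16 |  29 | bbcabb
  17 |  10 | bbcbbbcbccacabccabbbbcabb
  18 |  14 | bbcbccacabccabbbbcabb
  19 |   0 | bcaaabaacabbcbbbcbccacabccabbbbcabb
  20 |  30 | bcabb
  21 |  11 | bcbbbcbccacabccabbbbcabb
  22 |  15 | bcbccacabccabbbbcabb
  23 |  23 | bccabbbbcabb
  24 |  17 | bccacabccabbbbcabb
  25 |   1 | caaabaacabbcbbbcbccacabccabbbbcabb
  26 |  31 | cabb
  27 |  25 | cabbbbcabb
  28 |   8 | cabbcbbbcbccacabccabbbbcabb
  29 |  21 | cabccabbbbcabb
  30 |  19 | cacabccabbbbcabb
  31 |  12 | cbbbcbccacabccabbbbcabb
  32 |  16 | cbccacabccabbbbcabb
  33 |  24 | ccabbbbcabb
  34 |  18 | ccacabccabbbbcabb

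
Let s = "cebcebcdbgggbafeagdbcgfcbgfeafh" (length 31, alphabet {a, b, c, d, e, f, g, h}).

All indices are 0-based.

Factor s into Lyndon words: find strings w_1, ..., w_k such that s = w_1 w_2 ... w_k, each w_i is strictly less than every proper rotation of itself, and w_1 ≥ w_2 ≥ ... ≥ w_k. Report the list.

emit factor 1: 'ce' (i=0, period=2)
emit factor 2: 'bce' (i=2, period=3)
emit factor 3: 'bcdbggg' (i=5, period=7)
emit factor 4: 'b' (i=12, period=1)
emit factor 5: 'afeagdbcgfcbgfeafh' (i=13, period=18)

["ce", "bce", "bcdbggg", "b", "afeagdbcgfcbgfeafh"]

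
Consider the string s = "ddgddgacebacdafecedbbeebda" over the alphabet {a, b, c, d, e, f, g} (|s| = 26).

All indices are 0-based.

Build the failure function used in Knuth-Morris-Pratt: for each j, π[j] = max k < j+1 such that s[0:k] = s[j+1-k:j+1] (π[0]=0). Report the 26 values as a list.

π[0] = 0
j=1 s[j]='d': π[1]=1 (border 'd')
j=2 s[j]='g': k: 1→0; π[2]=0 (border '')
j=3 s[j]='d': π[3]=1 (border 'd')
j=4 s[j]='d': π[4]=2 (border 'dd')
j=5 s[j]='g': π[5]=3 (border 'ddg')
j=6 s[j]='a': k: 3→0; π[6]=0 (border '')
j=7 s[j]='c': π[7]=0 (border '')
j=8 s[j]='e': π[8]=0 (border '')
j=9 s[j]='b': π[9]=0 (border '')
j=10 s[j]='a': π[10]=0 (border '')
j=11 s[j]='c': π[11]=0 (border '')
j=12 s[j]='d': π[12]=1 (border 'd')
j=13 s[j]='a': k: 1→0; π[13]=0 (border '')
j=14 s[j]='f': π[14]=0 (border '')
j=15 s[j]='e': π[15]=0 (border '')
j=16 s[j]='c': π[16]=0 (border '')
j=17 s[j]='e': π[17]=0 (border '')
j=18 s[j]='d': π[18]=1 (border 'd')
j=19 s[j]='b': k: 1→0; π[19]=0 (border '')
j=20 s[j]='b': π[20]=0 (border '')
j=21 s[j]='e': π[21]=0 (border '')
j=22 s[j]='e': π[22]=0 (border '')
j=23 s[j]='b': π[23]=0 (border '')
j=24 s[j]='d': π[24]=1 (border 'd')
j=25 s[j]='a': k: 1→0; π[25]=0 (border '')

[0, 1, 0, 1, 2, 3, 0, 0, 0, 0, 0, 0, 1, 0, 0, 0, 0, 0, 1, 0, 0, 0, 0, 0, 1, 0]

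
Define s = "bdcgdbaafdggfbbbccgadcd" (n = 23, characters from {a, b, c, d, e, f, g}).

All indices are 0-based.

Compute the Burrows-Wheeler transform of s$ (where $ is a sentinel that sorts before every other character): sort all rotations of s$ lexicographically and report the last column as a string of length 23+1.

dbgadfbb$bdcdcgabfgaccgd

rank  rotation                  last
    0  $bdcgdbaafdggfbbbccgadcd  d
    1  aafdggfbbbccgadcd$bdcgdb  b
    2  adcd$bdcgdbaafdggfbbbccg  g
    3  afdggfbbbccgadcd$bdcgdba  a
    4  baafdggfbbbccgadcd$bdcgd  d
    5  bbbccgadcd$bdcgdbaafdggf  f
    6  bbccgadcd$bdcgdbaafdggfb  b
    7  bccgadcd$bdcgdbaafdggfbb  b
    8  bdcgdbaafdggfbbbccgadcd$  $
    9  ccgadcd$bdcgdbaafdggfbbb  b
   10  cd$bdcgdbaafdggfbbbccgad  d
   11  cgadcd$bdcgdbaafdggfbbbc  c
   12  cgdbaafdggfbbbccgadcd$bd  d
   13  d$bdcgdbaafdggfbbbccgadc  c
   14  dbaafdggfbbbccgadcd$bdcg  g
   15  dcd$bdcgdbaafdggfbbbccga  a
   16  dcgdbaafdggfbbbccgadcd$b  b
   17  dggfbbbccgadcd$bdcgdbaaf  f
   18  fbbbccgadcd$bdcgdbaafdgg  g
   19  fdggfbbbccgadcd$bdcgdbaa  a
   20  gadcd$bdcgdbaafdggfbbbcc  c
   21  gdbaafdggfbbbccgadcd$bdc  c
   22  gfbbbccgadcd$bdcgdbaafdg  g
   23  ggfbbbccgadcd$bdcgdbaafd  d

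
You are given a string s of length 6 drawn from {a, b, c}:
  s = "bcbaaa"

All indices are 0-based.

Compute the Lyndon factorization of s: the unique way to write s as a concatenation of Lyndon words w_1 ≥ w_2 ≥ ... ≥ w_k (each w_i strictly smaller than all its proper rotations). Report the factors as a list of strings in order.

["bc", "b", "a", "a", "a"]

emit factor 1: 'bc' (i=0, period=2)
emit factor 2: 'b' (i=2, period=1)
emit factor 3: 'a' (i=3, period=1)
emit factor 4: 'a' (i=4, period=1)
emit factor 5: 'a' (i=5, period=1)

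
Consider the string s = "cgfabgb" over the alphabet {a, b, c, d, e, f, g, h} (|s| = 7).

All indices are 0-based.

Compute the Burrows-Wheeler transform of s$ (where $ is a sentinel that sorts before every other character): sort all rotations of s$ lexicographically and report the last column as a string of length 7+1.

rank  rotation  last
    0  $cgfabgb  b
    1  abgb$cgf  f
    2  b$cgfabg  g
    3  bgb$cgfa  a
    4  cgfabgb$  $
    5  fabgb$cg  g
    6  gb$cgfab  b
    7  gfabgb$c  c

bfga$gbc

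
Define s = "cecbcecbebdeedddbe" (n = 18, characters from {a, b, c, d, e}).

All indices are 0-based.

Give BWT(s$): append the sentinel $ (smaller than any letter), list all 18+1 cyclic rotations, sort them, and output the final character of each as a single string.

ecedcee$bddebbbcced

rank  rotation             last
    0  $cecbcecbebdeedddbe  e
    1  bcecbebdeedddbe$cec  c
    2  bdeedddbe$cecbcecbe  e
    3  be$cecbcecbebdeeddd  d
    4  bebdeedddbe$cecbcec  c
    5  cbcecbebdeedddbe$ce  e
    6  cbebdeedddbe$cecbce  e
    7  cecbcecbebdeedddbe$  $
    8  cecbebdeedddbe$cecb  b
    9  dbe$cecbcecbebdeedd  d
   10  ddbe$cecbcecbebdeed  d
   11  dddbe$cecbcecbebdee  e
   12  deedddbe$cecbcecbeb  b
   13  e$cecbcecbebdeedddb  b
   14  ebdeedddbe$cecbcecb  b
   15  ecbcecbebdeedddbe$c  c
   16  ecbebdeedddbe$cecbc  c
   17  edddbe$cecbcecbebde  e
   18  eedddbe$cecbcecbebd  d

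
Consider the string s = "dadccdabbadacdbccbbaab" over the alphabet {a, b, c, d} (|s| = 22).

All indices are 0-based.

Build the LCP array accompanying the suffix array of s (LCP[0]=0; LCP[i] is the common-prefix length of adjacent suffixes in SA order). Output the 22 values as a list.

sorted suffixes:
  #0 SA[0]=19  'aab'
  #1 SA[1]=20  'ab'
  #2 SA[2]=6  'abbadacdbccbbaab'
  #3 SA[3]=11  'acdbccbbaab'
  #4 SA[4]=9  'adacdbccbbaab'
  #5 SA[5]=1  'adccdabbadacdbccbbaab'
  #6 SA[6]=21  'b'
  #7 SA[7]=18  'baab'
  #8 SA[8]=8  'badacdbccbbaab'
  #9 SA[9]=17  'bbaab'
  #10 SA[10]=7  'bbadacdbccbbaab'
  #11 SA[11]=14  'bccbbaab'
  #12 SA[12]=16  'cbbaab'
  #13 SA[13]=15  'ccbbaab'
  #14 SA[14]=3  'ccdabbadacdbccbbaab'
  #15 SA[15]=4  'cdabbadacdbccbbaab'
  #16 SA[16]=12  'cdbccbbaab'
  #17 SA[17]=5  'dabbadacdbccbbaab'
  #18 SA[18]=10  'dacdbccbbaab'
  #19 SA[19]=0  'dadccdabbadacdbccbbaab'
  #20 SA[20]=13  'dbccbbaab'
  #21 SA[21]=2  'dccdabbadacdbccbbaab'

SA = [19, 20, 6, 11, 9, 1, 21, 18, 8, 17, 7, 14, 16, 15, 3, 4, 12, 5, 10, 0, 13, 2]
i: (SA[i-1],SA[i]) lcp shared
  1: (19,20) 1 'a'
  2: (20,6) 2 'ab'
  3: (6,11) 1 'a'
  4: (11,9) 1 'a'
  5: (9,1) 2 'ad'
  6: (1,21) 0 ''
  7: (21,18) 1 'b'
  8: (18,8) 2 'ba'
  9: (8,17) 1 'b'
  10: (17,7) 3 'bba'
  11: (7,14) 1 'b'
  12: (14,16) 0 ''
  13: (16,15) 1 'c'
  14: (15,3) 2 'cc'
  15: (3,4) 1 'c'
  16: (4,12) 2 'cd'
  17: (12,5) 0 ''
  18: (5,10) 2 'da'
  19: (10,0) 2 'da'
  20: (0,13) 1 'd'
  21: (13,2) 1 'd'

[0, 1, 2, 1, 1, 2, 0, 1, 2, 1, 3, 1, 0, 1, 2, 1, 2, 0, 2, 2, 1, 1]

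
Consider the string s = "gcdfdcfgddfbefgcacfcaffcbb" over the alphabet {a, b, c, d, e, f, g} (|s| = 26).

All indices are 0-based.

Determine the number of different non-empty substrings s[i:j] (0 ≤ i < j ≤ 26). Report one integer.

326

rank | idx | suffix
   0 |  16 | acfcaffcbb
   1 |  20 | affcbb
   2 |  25 | b
   3 |  24 | bb
   4 |  11 | befgcacfcaffcbb
   5 |  15 | cacfcaffcbb
   6 |  19 | caffcbb
   7 |  23 | cbb
   8 |   1 | cdfdcfgddfbefgcacfcaffcbb
   9 |  17 | cfcaffcbb
  10 |   5 | cfgddfbefgcacfcaffcbb
  11 |   4 | dcfgddfbefgcacfcaffcbb
  12 |   8 | ddfbefgcacfcaffcbb
  13 |   9 | dfbefgcacfcaffcbb
  14 |   2 | dfdcfgddfbefgcacfcaffcbb
  15 |  12 | efgcacfcaffcbb
  16 |  10 | fbefgcacfcaffcbb
  17 |  18 | fcaffcbb
  18 |  22 | fcbb
  19 |   3 | fdcfgddfbefgcacfcaffcbb
  20 |  21 | ffcbb
  21 |  13 | fgcacfcaffcbb
  22 |   6 | fgddfbefgcacfcaffcbb
  23 |  14 | gcacfcaffcbb
  24 |   0 | gcdfdcfgddfbefgcacfcaffcbb
  25 |   7 | gddfbefgcacfcaffcbb

SA = [16, 20, 25, 24, 11, 15, 19, 23, 1, 17, 5, 4, 8, 9, 2, 12, 10, 18, 22, 3, 21, 13, 6, 14, 0, 7]
rank  pair      lcp
   1  s[16:],s[20:]  1  'a'
   2  s[20:],s[25:]  0  ''
   3  s[25:],s[24:]  1  'b'
   4  s[24:],s[11:]  1  'b'
   5  s[11:],s[15:]  0  ''
   6  s[15:],s[19:]  2  'ca'
   7  s[19:],s[23:]  1  'c'
   8  s[23:],s[1:]  1  'c'
   9  s[1:],s[17:]  1  'c'
  10  s[17:],s[5:]  2  'cf'
  11  s[5:],s[4:]  0  ''
  12  s[4:],s[8:]  1  'd'
  13  s[8:],s[9:]  1  'd'
  14  s[9:],s[2:]  2  'df'
  15  s[2:],s[12:]  0  ''
  16  s[12:],s[10:]  0  ''
  17  s[10:],s[18:]  1  'f'
  18  s[18:],s[22:]  2  'fc'
  19  s[22:],s[3:]  1  'f'
  20  s[3:],s[21:]  1  'f'
  21  s[21:],s[13:]  1  'f'
  22  s[13:],s[6:]  2  'fg'
  23  s[6:],s[14:]  0  ''
  24  s[14:],s[0:]  2  'gc'
  25  s[0:],s[7:]  1  'g'

n(n+1)/2 = 26·27/2 = 351
Σ LCP = 0 + 1 + 0 + 1 + 1 + 0 + 2 + 1 + 1 + 1 + 2 + 0 + 1 + 1 + 2 + 0 + 0 + 1 + 2 + 1 + 1 + 1 + 2 + 0 + 2 + 1 = 25
distinct = 351 − 25 = 326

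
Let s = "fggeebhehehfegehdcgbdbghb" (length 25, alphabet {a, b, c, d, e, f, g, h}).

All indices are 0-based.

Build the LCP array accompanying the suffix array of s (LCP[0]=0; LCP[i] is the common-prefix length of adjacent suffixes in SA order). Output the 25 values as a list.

rank | idx | suffix
   0 |  24 | b
   1 |  19 | bdbghb
   2 |  21 | bghb
   3 |   5 | bhehehfegehdcgbdbghb
   4 |  17 | cgbdbghb
   5 |  20 | dbghb
   6 |  16 | dcgbdbghb
   7 |   4 | ebhehehfegehdcgbdbghb
   8 |   3 | eebhehehfegehdcgbdbghb
   9 |  12 | egehdcgbdbghb
  10 |  14 | ehdcgbdbghb
  11 |   7 | ehehfegehdcgbdbghb
  12 |   9 | ehfegehdcgbdbghb
  13 |  11 | fegehdcgbdbghb
  14 |   0 | fggeebhehehfegehdcgbdbghb
  15 |  18 | gbdbghb
  16 |   2 | geebhehehfegehdcgbdbghb
  17 |  13 | gehdcgbdbghb
  18 |   1 | ggeebhehehfegehdcgbdbghb
  19 |  22 | ghb
  20 |  23 | hb
  21 |  15 | hdcgbdbghb
  22 |   6 | hehehfegehdcgbdbghb
  23 |   8 | hehfegehdcgbdbghb
  24 |  10 | hfegehdcgbdbghb

SA = [24, 19, 21, 5, 17, 20, 16, 4, 3, 12, 14, 7, 9, 11, 0, 18, 2, 13, 1, 22, 23, 15, 6, 8, 10]
i: (SA[i-1],SA[i]) lcp shared
  1: (24,19) 1 'b'
  2: (19,21) 1 'b'
  3: (21,5) 1 'b'
  4: (5,17) 0 ''
  5: (17,20) 0 ''
  6: (20,16) 1 'd'
  7: (16,4) 0 ''
  8: (4,3) 1 'e'
  9: (3,12) 1 'e'
  10: (12,14) 1 'e'
  11: (14,7) 2 'eh'
  12: (7,9) 2 'eh'
  13: (9,11) 0 ''
  14: (11,0) 1 'f'
  15: (0,18) 0 ''
  16: (18,2) 1 'g'
  17: (2,13) 2 'ge'
  18: (13,1) 1 'g'
  19: (1,22) 1 'g'
  20: (22,23) 0 ''
  21: (23,15) 1 'h'
  22: (15,6) 1 'h'
  23: (6,8) 3 'heh'
  24: (8,10) 1 'h'

[0, 1, 1, 1, 0, 0, 1, 0, 1, 1, 1, 2, 2, 0, 1, 0, 1, 2, 1, 1, 0, 1, 1, 3, 1]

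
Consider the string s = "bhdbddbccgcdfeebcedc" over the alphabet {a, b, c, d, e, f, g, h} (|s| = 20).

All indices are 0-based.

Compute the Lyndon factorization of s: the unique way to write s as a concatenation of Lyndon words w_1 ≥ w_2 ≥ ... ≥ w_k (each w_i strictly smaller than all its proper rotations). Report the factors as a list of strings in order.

emit factor 1: 'bhd' (i=0, period=3)
emit factor 2: 'bdd' (i=3, period=3)
emit factor 3: 'bccgcdfeebcedc' (i=6, period=14)

["bhd", "bdd", "bccgcdfeebcedc"]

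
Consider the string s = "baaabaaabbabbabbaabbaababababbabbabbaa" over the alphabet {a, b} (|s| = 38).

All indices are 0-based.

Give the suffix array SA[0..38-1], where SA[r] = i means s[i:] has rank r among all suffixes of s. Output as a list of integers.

[37, 36, 1, 5, 2, 20, 16, 6, 3, 21, 23, 25, 33, 17, 13, 30, 10, 27, 7, 35, 0, 4, 19, 15, 22, 24, 32, 12, 29, 9, 26, 34, 18, 14, 31, 11, 28, 8]

rank | idx | suffix
   0 |  37 | a
   1 |  36 | aa
   2 |   1 | aaabaaabbabbabbaabbaababababbabbabbaa
   3 |   5 | aaabbabbabbaabbaababababbabbabbaa
   4 |   2 | aabaaabbabbabbaabbaababababbabbabbaa
   5 |  20 | aababababbabbabbaa
   6 |  16 | aabbaababababbabbabbaa
   7 |   6 | aabbabbabbaabbaababababbabbabbaa
   8 |   3 | abaaabbabbabbaabbaababababbabbabbaa
   9 |  21 | ababababbabbabbaa
  10 |  23 | abababbabbabbaa
  11 |  25 | ababbabbabbaa
  12 |  33 | abbaa
  13 |  17 | abbaababababbabbabbaa
  14 |  13 | abbaabbaababababbabbabbaa
  15 |  30 | abbabbaa
  16 |  10 | abbabbaabbaababababbabbabbaa
  17 |  27 | abbabbabbaa
  18 |   7 | abbabbabbaabbaababababbabbabbaa
  19 |  35 | baa
  20 |   0 | baaabaaabbabbabbaabbaababababbabbabbaa
  21 |   4 | baaabbabbabbaabbaababababbabbabbaa
  22 |  19 | baababababbabbabbaa
  23 |  15 | baabbaababababbabbabbaa
  24 |  22 | babababbabbabbaa
  25 |  24 | bababbabbabbaa
  26 |  32 | babbaa
  27 |  12 | babbaabbaababababbabbabbaa
  28 |  29 | babbabbaa
  29 |   9 | babbabbaabbaababababbabbabbaa
  30 |  26 | babbabbabbaa
  31 |  34 | bbaa
  32 |  18 | bbaababababbabbabbaa
  33 |  14 | bbaabbaababababbabbabbaa
  34 |  31 | bbabbaa
  35 |  11 | bbabbaabbaababababbabbabbaa
  36 |  28 | bbabbabbaa
  37 |   8 | bbabbabbaabbaababababbabbabbaa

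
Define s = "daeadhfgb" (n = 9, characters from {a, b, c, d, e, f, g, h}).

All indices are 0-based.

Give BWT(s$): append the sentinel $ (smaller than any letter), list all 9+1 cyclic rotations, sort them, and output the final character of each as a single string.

rank  rotation    last
    0  $daeadhfgb  b
    1  adhfgb$dae  e
    2  aeadhfgb$d  d
    3  b$daeadhfg  g
    4  daeadhfgb$  $
    5  dhfgb$daea  a
    6  eadhfgb$da  a
    7  fgb$daeadh  h
    8  gb$daeadhf  f
    9  hfgb$daead  d

bedg$aahfd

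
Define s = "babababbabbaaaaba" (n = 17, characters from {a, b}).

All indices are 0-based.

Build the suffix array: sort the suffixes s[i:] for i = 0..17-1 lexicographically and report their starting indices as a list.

[16, 11, 12, 13, 14, 1, 3, 8, 5, 15, 10, 0, 2, 7, 4, 9, 6]

rank | idx | suffix
   0 |  16 | a
   1 |  11 | aaaaba
   2 |  12 | aaaba
   3 |  13 | aaba
   4 |  14 | aba
   5 |   1 | abababbabbaaaaba
   6 |   3 | ababbabbaaaaba
   7 |   8 | abbaaaaba
   8 |   5 | abbabbaaaaba
   9 |  15 | ba
  10 |  10 | baaaaba
  11 |   0 | babababbabbaaaaba
  12 |   2 | bababbabbaaaaba
  13 |   7 | babbaaaaba
  14 |   4 | babbabbaaaaba
  15 |   9 | bbaaaaba
  16 |   6 | bbabbaaaaba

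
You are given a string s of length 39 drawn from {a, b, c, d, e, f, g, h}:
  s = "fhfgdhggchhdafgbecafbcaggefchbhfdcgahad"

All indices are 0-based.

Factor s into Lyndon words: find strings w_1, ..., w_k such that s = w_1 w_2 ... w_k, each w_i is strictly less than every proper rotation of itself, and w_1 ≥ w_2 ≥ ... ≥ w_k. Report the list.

emit factor 1: 'fh' (i=0, period=2)
emit factor 2: 'fg' (i=2, period=2)
emit factor 3: 'dhgg' (i=4, period=4)
emit factor 4: 'chhd' (i=8, period=4)
emit factor 5: 'afgbec' (i=12, period=6)
emit factor 6: 'afbcaggefchbhfdcgah' (i=18, period=19)
emit factor 7: 'ad' (i=37, period=2)

["fh", "fg", "dhgg", "chhd", "afgbec", "afbcaggefchbhfdcgah", "ad"]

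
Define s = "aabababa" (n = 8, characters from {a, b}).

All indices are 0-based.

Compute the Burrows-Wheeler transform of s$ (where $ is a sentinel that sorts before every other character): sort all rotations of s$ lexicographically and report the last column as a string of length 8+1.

ab$bbaaaa

rank  rotation   last
    0  $aabababa  a
    1  a$aababab  b
    2  aabababa$  $
    3  aba$aabab  b
    4  ababa$aab  b
    5  abababa$a  a
    6  ba$aababa  a
    7  baba$aaba  a
    8  bababa$aa  a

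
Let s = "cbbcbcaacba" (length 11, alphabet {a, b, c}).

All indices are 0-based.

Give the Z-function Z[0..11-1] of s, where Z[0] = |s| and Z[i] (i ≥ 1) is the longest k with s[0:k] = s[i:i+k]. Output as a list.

[11, 0, 0, 2, 0, 1, 0, 0, 2, 0, 0]

Z[0]=11
i=1: fresh scan; Z[1]=0
i=2: fresh scan; Z[2]=0
i=3: fresh scan; Z[3]=2 extend→box=[3,5)
i=4: min(r-i=1, Z[1]=0)=0; Z[4]=0
i=5: fresh scan; Z[5]=1 extend→box=[5,6)
i=6: fresh scan; Z[6]=0
i=7: fresh scan; Z[7]=0
i=8: fresh scan; Z[8]=2 extend→box=[8,10)
i=9: min(r-i=1, Z[1]=0)=0; Z[9]=0
i=10: fresh scan; Z[10]=0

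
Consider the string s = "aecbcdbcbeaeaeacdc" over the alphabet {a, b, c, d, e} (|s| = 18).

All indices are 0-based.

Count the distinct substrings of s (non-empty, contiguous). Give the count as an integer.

sorted suffixes:
  #0 SA[0]=14  'acdc'
  #1 SA[1]=12  'aeacdc'
  #2 SA[2]=10  'aeaeacdc'
  #3 SA[3]=0  'aecbcdbcbeaeaeacdc'
  #4 SA[4]=6  'bcbeaeaeacdc'
  #5 SA[5]=3  'bcdbcbeaeaeacdc'
  #6 SA[6]=8  'beaeaeacdc'
  #7 SA[7]=17  'c'
  #8 SA[8]=2  'cbcdbcbeaeaeacdc'
  #9 SA[9]=7  'cbeaeaeacdc'
  #10 SA[10]=4  'cdbcbeaeaeacdc'
  #11 SA[11]=15  'cdc'
  #12 SA[12]=5  'dbcbeaeaeacdc'
  #13 SA[13]=16  'dc'
  #14 SA[14]=13  'eacdc'
  #15 SA[15]=11  'eaeacdc'
  #16 SA[16]=9  'eaeaeacdc'
  #17 SA[17]=1  'ecbcdbcbeaeaeacdc'

SA = [14, 12, 10, 0, 6, 3, 8, 17, 2, 7, 4, 15, 5, 16, 13, 11, 9, 1]
[i] adj suffixes → lcp
  [1] 14/12 → 1 ('a')
  [2] 12/10 → 3 ('aea')
  [3] 10/0 → 2 ('ae')
  [4] 0/6 → 0 ('')
  [5] 6/3 → 2 ('bc')
  [6] 3/8 → 1 ('b')
  [7] 8/17 → 0 ('')
  [8] 17/2 → 1 ('c')
  [9] 2/7 → 2 ('cb')
  [10] 7/4 → 1 ('c')
  [11] 4/15 → 2 ('cd')
  [12] 15/5 → 0 ('')
  [13] 5/16 → 1 ('d')
  [14] 16/13 → 0 ('')
  [15] 13/11 → 2 ('ea')
  [16] 11/9 → 4 ('eaea')
  [17] 9/1 → 1 ('e')

n(n+1)/2 = 18·19/2 = 171
Σ LCP = 0 + 1 + 3 + 2 + 0 + 2 + 1 + 0 + 1 + 2 + 1 + 2 + 0 + 1 + 0 + 2 + 4 + 1 = 23
distinct = 171 − 23 = 148

148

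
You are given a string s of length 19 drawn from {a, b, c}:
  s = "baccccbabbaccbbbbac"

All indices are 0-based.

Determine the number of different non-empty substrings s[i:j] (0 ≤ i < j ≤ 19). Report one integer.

153

sorted suffixes:
  #0 SA[0]=7  'abbaccbbbbac'
  #1 SA[1]=17  'ac'
  #2 SA[2]=10  'accbbbbac'
  #3 SA[3]=1  'accccbabbaccbbbbac'
  #4 SA[4]=6  'babbaccbbbbac'
  #5 SA[5]=16  'bac'
  #6 SA[6]=9  'baccbbbbac'
  #7 SA[7]=0  'baccccbabbaccbbbbac'
  #8 SA[8]=15  'bbac'
  #9 SA[9]=8  'bbaccbbbbac'
  #10 SA[10]=14  'bbbac'
  #11 SA[11]=13  'bbbbac'
  #12 SA[12]=18  'c'
  #13 SA[13]=5  'cbabbaccbbbbac'
  #14 SA[14]=12  'cbbbbac'
  #15 SA[15]=4  'ccbabbaccbbbbac'
  #16 SA[16]=11  'ccbbbbac'
  #17 SA[17]=3  'cccbabbaccbbbbac'
  #18 SA[18]=2  'ccccbabbaccbbbbac'

SA = [7, 17, 10, 1, 6, 16, 9, 0, 15, 8, 14, 13, 18, 5, 12, 4, 11, 3, 2]
i: (SA[i-1],SA[i]) lcp shared
  1: (7,17) 1 'a'
  2: (17,10) 2 'ac'
  3: (10,1) 3 'acc'
  4: (1,6) 0 ''
  5: (6,16) 2 'ba'
  6: (16,9) 3 'bac'
  7: (9,0) 4 'bacc'
  8: (0,15) 1 'b'
  9: (15,8) 4 'bbac'
  10: (8,14) 2 'bb'
  11: (14,13) 3 'bbb'
  12: (13,18) 0 ''
  13: (18,5) 1 'c'
  14: (5,12) 2 'cb'
  15: (12,4) 1 'c'
  16: (4,11) 3 'ccb'
  17: (11,3) 2 'cc'
  18: (3,2) 3 'ccc'

n(n+1)/2 = 19·20/2 = 190
Σ LCP = 0 + 1 + 2 + 3 + 0 + 2 + 3 + 4 + 1 + 4 + 2 + 3 + 0 + 1 + 2 + 1 + 3 + 2 + 3 = 37
distinct = 190 − 37 = 153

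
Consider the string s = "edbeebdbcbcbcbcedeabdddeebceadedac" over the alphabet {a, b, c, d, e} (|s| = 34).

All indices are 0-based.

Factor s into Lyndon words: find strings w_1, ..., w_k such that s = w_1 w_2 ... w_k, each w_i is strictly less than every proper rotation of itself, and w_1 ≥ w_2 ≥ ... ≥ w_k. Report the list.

["e", "d", "bee", "bd", "bcbcbcbcede", "abdddeebceadedac"]

emit factor 1: 'e' (i=0, period=1)
emit factor 2: 'd' (i=1, period=1)
emit factor 3: 'bee' (i=2, period=3)
emit factor 4: 'bd' (i=5, period=2)
emit factor 5: 'bcbcbcbcede' (i=7, period=11)
emit factor 6: 'abdddeebceadedac' (i=18, period=16)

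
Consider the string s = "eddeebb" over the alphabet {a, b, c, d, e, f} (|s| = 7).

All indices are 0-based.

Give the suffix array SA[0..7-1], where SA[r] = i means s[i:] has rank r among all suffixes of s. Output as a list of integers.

rank | idx | suffix
   0 |   6 | b
   1 |   5 | bb
   2 |   1 | ddeebb
   3 |   2 | deebb
   4 |   4 | ebb
   5 |   0 | eddeebb
   6 |   3 | eebb

[6, 5, 1, 2, 4, 0, 3]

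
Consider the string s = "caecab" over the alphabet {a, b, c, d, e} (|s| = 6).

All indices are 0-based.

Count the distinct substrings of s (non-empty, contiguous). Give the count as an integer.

18

sorted suffixes:
  #0 SA[0]=4  'ab'
  #1 SA[1]=1  'aecab'
  #2 SA[2]=5  'b'
  #3 SA[3]=3  'cab'
  #4 SA[4]=0  'caecab'
  #5 SA[5]=2  'ecab'

SA = [4, 1, 5, 3, 0, 2]
[i] adj suffixes → lcp
  [1] 4/1 → 1 ('a')
  [2] 1/5 → 0 ('')
  [3] 5/3 → 0 ('')
  [4] 3/0 → 2 ('ca')
  [5] 0/2 → 0 ('')

n(n+1)/2 = 6·7/2 = 21
Σ LCP = 0 + 1 + 0 + 0 + 2 + 0 = 3
distinct = 21 − 3 = 18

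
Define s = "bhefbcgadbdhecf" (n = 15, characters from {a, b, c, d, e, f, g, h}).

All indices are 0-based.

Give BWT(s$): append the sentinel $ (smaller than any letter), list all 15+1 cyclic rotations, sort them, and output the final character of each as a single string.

rank  rotation          last
    0  $bhefbcgadbdhecf  f
    1  adbdhecf$bhefbcg  g
    2  bcgadbdhecf$bhef  f
    3  bdhecf$bhefbcgad  d
    4  bhefbcgadbdhecf$  $
    5  cf$bhefbcgadbdhe  e
    6  cgadbdhecf$bhefb  b
    7  dbdhecf$bhefbcga  a
    8  dhecf$bhefbcgadb  b
    9  ecf$bhefbcgadbdh  h
   10  efbcgadbdhecf$bh  h
   11  f$bhefbcgadbdhec  c
   12  fbcgadbdhecf$bhe  e
   13  gadbdhecf$bhefbc  c
   14  hecf$bhefbcgadbd  d
   15  hefbcgadbdhecf$b  b

fgfd$ebabhhcecdb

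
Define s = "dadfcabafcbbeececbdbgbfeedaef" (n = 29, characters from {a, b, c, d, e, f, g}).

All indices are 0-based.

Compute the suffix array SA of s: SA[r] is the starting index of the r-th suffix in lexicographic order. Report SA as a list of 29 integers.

rank→(start, suffix):
  0 → (5, 'abafcbbeececbdbgbfeedaef')
  1 → (1, 'adfcabafcbbeececbdbgbfeedaef')
  2 → (26, 'aef')
  3 → (7, 'afcbbeececbdbgbfeedaef')
  4 → (6, 'bafcbbeececbdbgbfeedaef')
  5 → (10, 'bbeececbdbgbfeedaef')
  6 → (17, 'bdbgbfeedaef')
  7 → (11, 'beececbdbgbfeedaef')
  8 → (21, 'bfeedaef')
  9 → (19, 'bgbfeedaef')
  10 → (4, 'cabafcbbeececbdbgbfeedaef')
  11 → (9, 'cbbeececbdbgbfeedaef')
  12 → (16, 'cbdbgbfeedaef')
  13 → (14, 'cecbdbgbfeedaef')
  14 → (0, 'dadfcabafcbbeececbdbgbfeedaef')
  15 → (25, 'daef')
  16 → (18, 'dbgbfeedaef')
  17 → (2, 'dfcabafcbbeececbdbgbfeedaef')
  18 → (15, 'ecbdbgbfeedaef')
  19 → (13, 'ececbdbgbfeedaef')
  20 → (24, 'edaef')
  21 → (12, 'eececbdbgbfeedaef')
  22 → (23, 'eedaef')
  23 → (27, 'ef')
  24 → (28, 'f')
  25 → (3, 'fcabafcbbeececbdbgbfeedaef')
  26 → (8, 'fcbbeececbdbgbfeedaef')
  27 → (22, 'feedaef')
  28 → (20, 'gbfeedaef')

[5, 1, 26, 7, 6, 10, 17, 11, 21, 19, 4, 9, 16, 14, 0, 25, 18, 2, 15, 13, 24, 12, 23, 27, 28, 3, 8, 22, 20]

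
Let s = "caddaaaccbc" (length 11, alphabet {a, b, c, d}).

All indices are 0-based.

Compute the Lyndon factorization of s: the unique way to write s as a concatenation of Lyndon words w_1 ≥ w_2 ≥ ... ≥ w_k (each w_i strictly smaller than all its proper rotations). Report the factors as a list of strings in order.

emit factor 1: 'c' (i=0, period=1)
emit factor 2: 'add' (i=1, period=3)
emit factor 3: 'aaaccbc' (i=4, period=7)

["c", "add", "aaaccbc"]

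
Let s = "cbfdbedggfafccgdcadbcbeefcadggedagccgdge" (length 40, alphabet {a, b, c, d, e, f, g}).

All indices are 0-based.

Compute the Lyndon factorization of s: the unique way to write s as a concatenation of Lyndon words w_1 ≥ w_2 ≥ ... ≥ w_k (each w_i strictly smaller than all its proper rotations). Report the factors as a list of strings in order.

emit factor 1: 'c' (i=0, period=1)
emit factor 2: 'bfd' (i=1, period=3)
emit factor 3: 'bedggf' (i=4, period=6)
emit factor 4: 'afccgdc' (i=10, period=7)
emit factor 5: 'adbcbeefcadggedagccgdge' (i=17, period=23)

["c", "bfd", "bedggf", "afccgdc", "adbcbeefcadggedagccgdge"]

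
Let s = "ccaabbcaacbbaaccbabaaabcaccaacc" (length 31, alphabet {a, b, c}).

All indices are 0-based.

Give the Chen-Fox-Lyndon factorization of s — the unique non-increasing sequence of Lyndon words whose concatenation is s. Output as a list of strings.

emit factor 1: 'c' (i=0, period=1)
emit factor 2: 'c' (i=1, period=1)
emit factor 3: 'aabbcaacbbaaccbab' (i=2, period=17)
emit factor 4: 'aaabcaccaacc' (i=19, period=12)

["c", "c", "aabbcaacbbaaccbab", "aaabcaccaacc"]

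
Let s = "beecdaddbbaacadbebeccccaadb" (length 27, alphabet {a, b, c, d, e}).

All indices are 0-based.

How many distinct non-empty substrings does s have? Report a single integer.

343

sorted suffixes:
  #0 SA[0]=10  'aacadbebeccccaadb'
  #1 SA[1]=23  'aadb'
  #2 SA[2]=11  'acadbebeccccaadb'
  #3 SA[3]=24  'adb'
  #4 SA[4]=13  'adbebeccccaadb'
  #5 SA[5]=5  'addbbaacadbebeccccaadb'
  #6 SA[6]=26  'b'
  #7 SA[7]=9  'baacadbebeccccaadb'
  #8 SA[8]=8  'bbaacadbebeccccaadb'
  #9 SA[9]=15  'bebeccccaadb'
  #10 SA[10]=17  'beccccaadb'
  #11 SA[11]=0  'beecdaddbbaacadbebeccccaadb'
  #12 SA[12]=22  'caadb'
  #13 SA[13]=12  'cadbebeccccaadb'
  #14 SA[14]=21  'ccaadb'
  #15 SA[15]=20  'cccaadb'
  #16 SA[16]=19  'ccccaadb'
  #17 SA[17]=3  'cdaddbbaacadbebeccccaadb'
  #18 SA[18]=4  'daddbbaacadbebeccccaadb'
  #19 SA[19]=25  'db'
  #20 SA[20]=7  'dbbaacadbebeccccaadb'
  #21 SA[21]=14  'dbebeccccaadb'
  #22 SA[22]=6  'ddbbaacadbebeccccaadb'
  #23 SA[23]=16  'ebeccccaadb'
  #24 SA[24]=18  'eccccaadb'
  #25 SA[25]=2  'ecdaddbbaacadbebeccccaadb'
  #26 SA[26]=1  'eecdaddbbaacadbebeccccaadb'

SA = [10, 23, 11, 24, 13, 5, 26, 9, 8, 15, 17, 0, 22, 12, 21, 20, 19, 3, 4, 25, 7, 14, 6, 16, 18, 2, 1]
[i] adj suffixes → lcp
  [1] 10/23 → 2 ('aa')
  [2] 23/11 → 1 ('a')
  [3] 11/24 → 1 ('a')
  [4] 24/13 → 3 ('adb')
  [5] 13/5 → 2 ('ad')
  [6] 5/26 → 0 ('')
  [7] 26/9 → 1 ('b')
  [8] 9/8 → 1 ('b')
  [9] 8/15 → 1 ('b')
  [10] 15/17 → 2 ('be')
  [11] 17/0 → 2 ('be')
  [12] 0/22 → 0 ('')
  [13] 22/12 → 2 ('ca')
  [14] 12/21 → 1 ('c')
  [15] 21/20 → 2 ('cc')
  [16] 20/19 → 3 ('ccc')
  [17] 19/3 → 1 ('c')
  [18] 3/4 → 0 ('')
  [19] 4/25 → 1 ('d')
  [20] 25/7 → 2 ('db')
  [21] 7/14 → 2 ('db')
  [22] 14/6 → 1 ('d')
  [23] 6/16 → 0 ('')
  [24] 16/18 → 1 ('e')
  [25] 18/2 → 2 ('ec')
  [26] 2/1 → 1 ('e')

n(n+1)/2 = 27·28/2 = 378
Σ LCP = 0 + 2 + 1 + 1 + 3 + 2 + 0 + 1 + 1 + 1 + 2 + 2 + 0 + 2 + 1 + 2 + 3 + 1 + 0 + 1 + 2 + 2 + 1 + 0 + 1 + 2 + 1 = 35
distinct = 378 − 35 = 343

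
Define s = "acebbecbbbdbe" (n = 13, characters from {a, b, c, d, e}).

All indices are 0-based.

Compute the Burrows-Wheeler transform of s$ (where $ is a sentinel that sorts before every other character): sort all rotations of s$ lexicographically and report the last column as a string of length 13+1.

e$cbebdbeabbcb

rank  rotation        last
    0  $acebbecbbbdbe  e
    1  acebbecbbbdbe$  $
    2  bbbdbe$acebbec  c
    3  bbdbe$acebbecb  b
    4  bbecbbbdbe$ace  e
    5  bdbe$acebbecbb  b
    6  be$acebbecbbbd  d
    7  becbbbdbe$aceb  b
    8  cbbbdbe$acebbe  e
    9  cebbecbbbdbe$a  a
   10  dbe$acebbecbbb  b
   11  e$acebbecbbbdb  b
   12  ebbecbbbdbe$ac  c
   13  ecbbbdbe$acebb  b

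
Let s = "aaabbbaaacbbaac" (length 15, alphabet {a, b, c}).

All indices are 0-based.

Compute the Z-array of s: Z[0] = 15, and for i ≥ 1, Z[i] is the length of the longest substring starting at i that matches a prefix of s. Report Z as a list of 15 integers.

Z[0]=15
i=1: outside box; Z[1]=2 scan→box=[1,3)
i=2: min(r-i=1, Z[1]=2)=1; Z[2]=1
i=3: outside box; Z[3]=0
i=4: outside box; Z[4]=0
i=5: outside box; Z[5]=0
i=6: outside box; Z[6]=3 scan→box=[6,9)
i=7: min(r-i=2, Z[1]=2)=2; Z[7]=2
i=8: min(r-i=1, Z[2]=1)=1; Z[8]=1
i=9: outside box; Z[9]=0
i=10: outside box; Z[10]=0
i=11: outside box; Z[11]=0
i=12: outside box; Z[12]=2 scan→box=[12,14)
i=13: min(r-i=1, Z[1]=2)=1; Z[13]=1
i=14: outside box; Z[14]=0

[15, 2, 1, 0, 0, 0, 3, 2, 1, 0, 0, 0, 2, 1, 0]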